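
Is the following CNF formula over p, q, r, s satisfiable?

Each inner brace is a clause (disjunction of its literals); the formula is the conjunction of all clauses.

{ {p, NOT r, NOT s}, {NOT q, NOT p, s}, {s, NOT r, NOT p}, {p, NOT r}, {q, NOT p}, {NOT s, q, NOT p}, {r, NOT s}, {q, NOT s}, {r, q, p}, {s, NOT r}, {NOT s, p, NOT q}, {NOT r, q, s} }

Suppose p = false.
The clause (NOT r) is unit, so r = false.
The clause (NOT s) is unit, so s = false.
The clause (q) is unit, so q = true.
Every clause now holds.
A satisfying assignment: p: false, q: true, r: false, s: false.

Yes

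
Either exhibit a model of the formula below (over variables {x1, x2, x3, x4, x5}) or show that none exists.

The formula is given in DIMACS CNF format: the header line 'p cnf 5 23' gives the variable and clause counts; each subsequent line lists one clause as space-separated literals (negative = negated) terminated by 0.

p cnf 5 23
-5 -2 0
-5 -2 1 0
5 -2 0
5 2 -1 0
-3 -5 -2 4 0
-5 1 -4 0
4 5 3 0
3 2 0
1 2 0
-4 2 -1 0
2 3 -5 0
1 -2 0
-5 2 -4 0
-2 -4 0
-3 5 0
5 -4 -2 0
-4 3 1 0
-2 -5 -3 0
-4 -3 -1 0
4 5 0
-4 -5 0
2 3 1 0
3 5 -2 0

Branch on x5: set x5 = True.
From the singleton clause (¬x2), x2 = False.
From the singleton clause (x3), x3 = True.
From the singleton clause (x1), x1 = True.
From the singleton clause (¬x4), x4 = False.
This assignment satisfies each clause.

x1 ↦ True, x2 ↦ False, x3 ↦ True, x4 ↦ False, x5 ↦ True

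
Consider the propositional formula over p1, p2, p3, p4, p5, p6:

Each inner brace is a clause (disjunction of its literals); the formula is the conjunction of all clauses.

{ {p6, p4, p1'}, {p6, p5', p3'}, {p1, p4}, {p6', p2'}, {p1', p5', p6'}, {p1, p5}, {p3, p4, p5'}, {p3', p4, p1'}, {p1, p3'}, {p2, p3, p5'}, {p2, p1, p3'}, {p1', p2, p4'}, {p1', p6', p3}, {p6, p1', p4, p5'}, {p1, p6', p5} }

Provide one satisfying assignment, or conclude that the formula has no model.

Case p1 = 1:
Case p6 = 0:
The clause (p4) is unit, so p4 = 1.
The clause (p2) is unit, so p2 = 1.
Case p5 = 0:
Every clause is now satisfied; p3 is unconstrained.

p1: 1; p2: 1; p3: 0; p4: 1; p5: 0; p6: 0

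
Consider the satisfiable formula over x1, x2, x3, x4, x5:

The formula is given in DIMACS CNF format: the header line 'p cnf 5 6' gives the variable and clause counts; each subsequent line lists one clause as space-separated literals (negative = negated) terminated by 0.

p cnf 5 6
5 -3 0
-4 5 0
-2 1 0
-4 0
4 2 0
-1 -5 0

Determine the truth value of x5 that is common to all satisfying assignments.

Suppose x5 = True.
Unit clause (¬x4) forces x4 = False.
Unit clause (x2) forces x2 = True.
Unit clause (x1) forces x1 = True.
But (¬x1) is also a unit clause — contradiction.
So every satisfying assignment has x5 = False.

False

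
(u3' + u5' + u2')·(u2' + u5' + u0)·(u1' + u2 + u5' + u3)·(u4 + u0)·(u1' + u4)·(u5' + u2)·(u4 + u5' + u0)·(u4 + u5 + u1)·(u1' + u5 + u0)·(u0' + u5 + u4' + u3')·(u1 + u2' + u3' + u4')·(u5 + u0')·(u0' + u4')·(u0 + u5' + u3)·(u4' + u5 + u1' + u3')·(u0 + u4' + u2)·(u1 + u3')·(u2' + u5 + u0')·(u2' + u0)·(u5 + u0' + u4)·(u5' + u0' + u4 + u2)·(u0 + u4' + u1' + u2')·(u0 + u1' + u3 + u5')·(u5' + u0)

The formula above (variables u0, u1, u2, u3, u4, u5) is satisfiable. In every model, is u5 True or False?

True

Suppose u5 = 0.
Unit clause (u0') forces u0 = 0.
Unit clause (u4) forces u4 = 1.
Unit clause (u1') forces u1 = 0.
Unit clause (u2) forces u2 = 1.
But (u2') is also a unit clause — contradiction.
So every satisfying assignment has u5 = True.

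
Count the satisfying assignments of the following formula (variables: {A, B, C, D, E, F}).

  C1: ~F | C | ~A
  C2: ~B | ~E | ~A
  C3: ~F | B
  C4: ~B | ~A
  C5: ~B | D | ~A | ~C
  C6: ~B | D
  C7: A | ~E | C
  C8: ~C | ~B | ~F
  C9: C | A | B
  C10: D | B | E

13

There are 2^6 = 64 truth assignments over (A, B, C, D, E, F).
Split on E. With E = 1, the clauses containing E are satisfied and ~E drops from the rest; 7 of the 2^5 = 32 assignments to the other variables satisfy what remains.
With E = 0, by the same count on the reduced clause set, 6 assignments work.
Total: 7 + 6 = 13.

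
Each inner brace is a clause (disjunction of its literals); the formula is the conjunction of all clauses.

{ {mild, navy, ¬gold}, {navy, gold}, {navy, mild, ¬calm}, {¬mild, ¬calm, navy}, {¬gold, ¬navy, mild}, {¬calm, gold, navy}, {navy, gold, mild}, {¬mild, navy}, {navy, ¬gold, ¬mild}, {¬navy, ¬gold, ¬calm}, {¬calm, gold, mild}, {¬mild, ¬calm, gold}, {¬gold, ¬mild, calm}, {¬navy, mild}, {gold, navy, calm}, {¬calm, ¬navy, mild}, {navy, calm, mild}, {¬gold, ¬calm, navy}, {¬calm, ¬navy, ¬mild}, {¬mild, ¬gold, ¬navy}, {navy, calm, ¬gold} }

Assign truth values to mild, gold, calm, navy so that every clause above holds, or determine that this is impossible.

mild ↦ True,  gold ↦ False,  calm ↦ False,  navy ↦ True

Suppose navy = True.
(mild) alone gives mild = True.
(¬calm) alone gives calm = False.
(¬gold) alone gives gold = False.
This assignment satisfies each clause.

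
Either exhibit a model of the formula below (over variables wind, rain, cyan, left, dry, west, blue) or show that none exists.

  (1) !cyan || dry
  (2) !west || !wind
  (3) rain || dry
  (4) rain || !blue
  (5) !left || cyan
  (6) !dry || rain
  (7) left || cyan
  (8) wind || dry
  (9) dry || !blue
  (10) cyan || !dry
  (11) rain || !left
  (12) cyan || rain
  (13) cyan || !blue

wind ↦ false,  rain ↦ true,  cyan ↦ true,  left ↦ true,  dry ↦ true,  west ↦ false,  blue ↦ false

Case cyan = true:
From the singleton clause (dry), dry = true.
From the singleton clause (rain), rain = true.
Case west = false:
All clauses hold; wind, left, blue can take either value.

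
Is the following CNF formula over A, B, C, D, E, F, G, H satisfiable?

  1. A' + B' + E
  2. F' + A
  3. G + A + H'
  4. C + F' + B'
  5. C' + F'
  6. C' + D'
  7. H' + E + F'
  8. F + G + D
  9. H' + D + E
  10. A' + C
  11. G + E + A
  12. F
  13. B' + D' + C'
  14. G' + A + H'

The clause (F) is unit, so F = 1.
The clause (A) is unit, so A = 1.
The clause (C') is unit, so C = 0.
Now (C) is unsatisfied and unit — conflict.
No assignment satisfies every clause.

No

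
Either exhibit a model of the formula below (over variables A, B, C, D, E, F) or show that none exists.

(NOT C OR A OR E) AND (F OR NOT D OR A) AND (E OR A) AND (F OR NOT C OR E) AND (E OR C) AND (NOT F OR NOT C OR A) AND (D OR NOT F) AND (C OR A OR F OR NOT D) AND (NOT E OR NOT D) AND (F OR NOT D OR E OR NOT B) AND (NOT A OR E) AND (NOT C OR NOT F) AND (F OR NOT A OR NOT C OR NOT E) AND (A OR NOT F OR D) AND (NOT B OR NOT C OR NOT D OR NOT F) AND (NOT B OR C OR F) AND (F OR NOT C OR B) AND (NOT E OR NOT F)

A ↦ true,  B ↦ false,  C ↦ false,  D ↦ false,  E ↦ true,  F ↦ false

Try E = true.
Unit clause (NOT D) forces D = false.
Unit clause (NOT F) forces F = false.
Try A = true.
Unit clause (NOT C) forces C = false.
Unit clause (NOT B) forces B = false.
Every clause now holds.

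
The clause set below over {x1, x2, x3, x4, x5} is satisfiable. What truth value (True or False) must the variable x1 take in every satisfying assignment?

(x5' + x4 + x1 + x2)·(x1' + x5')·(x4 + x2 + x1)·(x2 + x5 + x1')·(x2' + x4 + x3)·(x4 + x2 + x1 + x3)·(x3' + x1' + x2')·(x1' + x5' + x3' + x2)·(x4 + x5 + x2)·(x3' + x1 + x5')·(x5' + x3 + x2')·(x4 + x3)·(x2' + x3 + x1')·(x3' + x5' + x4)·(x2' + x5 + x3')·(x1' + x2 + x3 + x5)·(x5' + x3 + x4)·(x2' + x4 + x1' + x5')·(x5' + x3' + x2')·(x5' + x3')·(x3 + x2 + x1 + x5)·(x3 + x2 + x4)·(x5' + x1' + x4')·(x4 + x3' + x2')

Suppose x1 = 1.
Unit clause (x5') forces x5 = 0.
Unit clause (x2) forces x2 = 1.
Unit clause (x3') forces x3 = 0.
Now (x3) is unsatisfied and unit — conflict.
So every satisfying assignment has x1 = False.

False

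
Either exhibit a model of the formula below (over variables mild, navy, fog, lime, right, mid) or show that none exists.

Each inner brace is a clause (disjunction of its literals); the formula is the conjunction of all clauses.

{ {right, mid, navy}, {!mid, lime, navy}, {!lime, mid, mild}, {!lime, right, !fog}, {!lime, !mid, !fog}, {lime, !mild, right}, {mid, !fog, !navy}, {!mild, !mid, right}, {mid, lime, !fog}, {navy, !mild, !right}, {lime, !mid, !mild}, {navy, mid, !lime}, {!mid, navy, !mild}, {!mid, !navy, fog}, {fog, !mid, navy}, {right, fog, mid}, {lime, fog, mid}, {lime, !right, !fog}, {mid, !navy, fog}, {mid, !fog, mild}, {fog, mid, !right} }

mild ↦ false,  navy ↦ true,  fog ↦ true,  lime ↦ false,  right ↦ false,  mid ↦ true

Branch on right: set right = false.
Branch on mid: set mid = true.
Unit clause (!mild) forces mild = false.
Branch on lime: set lime = false.
Unit clause (navy) forces navy = true.
Unit clause (fog) forces fog = true.
This assignment satisfies each clause.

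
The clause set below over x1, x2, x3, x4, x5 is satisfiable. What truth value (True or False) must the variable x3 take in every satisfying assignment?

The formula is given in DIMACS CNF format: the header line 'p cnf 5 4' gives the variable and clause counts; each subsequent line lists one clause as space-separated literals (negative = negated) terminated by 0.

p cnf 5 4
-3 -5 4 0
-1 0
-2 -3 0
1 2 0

False

Suppose x3 = True.
Unit clause (¬x1) forces x1 = False.
Unit clause (¬x2) forces x2 = False.
But (x2) is also a unit clause — contradiction.
So every satisfying assignment has x3 = False.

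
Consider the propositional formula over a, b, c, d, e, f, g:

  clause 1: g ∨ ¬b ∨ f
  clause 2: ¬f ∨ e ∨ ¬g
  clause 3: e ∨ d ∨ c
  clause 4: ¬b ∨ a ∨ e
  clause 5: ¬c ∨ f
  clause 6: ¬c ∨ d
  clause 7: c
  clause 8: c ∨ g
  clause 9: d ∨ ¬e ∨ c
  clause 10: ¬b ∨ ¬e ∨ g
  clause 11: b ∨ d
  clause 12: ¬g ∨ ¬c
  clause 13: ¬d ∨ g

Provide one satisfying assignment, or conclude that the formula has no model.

UNSATISFIABLE

The clause (c) is unit, so c = True.
The clause (f) is unit, so f = True.
The clause (d) is unit, so d = True.
The clause (¬g) is unit, so g = False.
But (g) is also a unit clause — contradiction.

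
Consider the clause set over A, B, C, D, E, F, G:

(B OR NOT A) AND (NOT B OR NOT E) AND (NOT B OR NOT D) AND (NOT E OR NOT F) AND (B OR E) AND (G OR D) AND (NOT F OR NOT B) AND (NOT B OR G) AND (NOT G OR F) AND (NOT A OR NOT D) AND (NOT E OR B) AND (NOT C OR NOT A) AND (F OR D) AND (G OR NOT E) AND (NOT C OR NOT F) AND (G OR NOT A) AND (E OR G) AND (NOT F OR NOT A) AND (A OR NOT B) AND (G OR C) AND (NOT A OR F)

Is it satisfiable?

No, unsatisfiable

Try B = true.
The clause (NOT E) is unit, so E = false.
The clause (NOT D) is unit, so D = false.
The clause (G) is unit, so G = true.
The clause (NOT F) is unit, so F = false.
Now (F) is unsatisfied and unit — conflict.
Backtrack on B: now try B = false.
The clause (NOT A) is unit, so A = false.
The clause (E) is unit, so E = true.
Now (NOT E) is unsatisfied and unit — conflict.
Neither B = true nor B = false works.
No assignment satisfies every clause.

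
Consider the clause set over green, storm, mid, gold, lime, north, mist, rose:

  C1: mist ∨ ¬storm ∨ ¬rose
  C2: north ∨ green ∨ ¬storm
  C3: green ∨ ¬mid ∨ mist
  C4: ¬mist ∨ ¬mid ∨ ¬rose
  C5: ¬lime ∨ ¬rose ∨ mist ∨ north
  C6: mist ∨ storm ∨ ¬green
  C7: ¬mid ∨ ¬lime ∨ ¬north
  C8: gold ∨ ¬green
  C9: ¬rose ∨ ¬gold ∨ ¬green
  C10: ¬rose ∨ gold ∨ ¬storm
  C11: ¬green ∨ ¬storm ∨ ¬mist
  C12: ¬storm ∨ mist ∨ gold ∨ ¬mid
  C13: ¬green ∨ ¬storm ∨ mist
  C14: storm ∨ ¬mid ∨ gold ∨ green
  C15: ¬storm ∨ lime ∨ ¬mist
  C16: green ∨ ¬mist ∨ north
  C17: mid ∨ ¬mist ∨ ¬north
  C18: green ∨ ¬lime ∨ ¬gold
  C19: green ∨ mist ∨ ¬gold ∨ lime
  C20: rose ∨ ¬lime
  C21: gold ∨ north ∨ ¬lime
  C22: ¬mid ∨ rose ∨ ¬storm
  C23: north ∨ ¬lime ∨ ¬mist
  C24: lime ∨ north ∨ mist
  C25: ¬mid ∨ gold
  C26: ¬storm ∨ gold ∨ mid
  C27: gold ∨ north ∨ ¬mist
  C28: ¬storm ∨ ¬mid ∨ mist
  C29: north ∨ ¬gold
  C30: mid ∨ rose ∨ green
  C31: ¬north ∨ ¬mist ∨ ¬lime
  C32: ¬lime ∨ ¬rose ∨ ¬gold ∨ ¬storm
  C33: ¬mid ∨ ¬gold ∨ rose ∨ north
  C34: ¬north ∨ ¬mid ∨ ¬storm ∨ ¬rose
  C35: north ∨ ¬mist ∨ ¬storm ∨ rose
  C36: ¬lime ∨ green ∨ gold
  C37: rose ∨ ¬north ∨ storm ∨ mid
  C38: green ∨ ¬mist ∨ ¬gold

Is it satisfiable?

Try gold = False.
(¬green) alone gives green = False.
(¬mid) alone gives mid = False.
(¬storm) alone gives storm = False.
(rose) alone gives rose = True.
(¬lime) alone gives lime = False.
Try mist = False.
(north) alone gives north = True.
Every clause now holds.
A satisfying assignment: green=False,  storm=False,  mid=False,  gold=False,  lime=False,  north=True,  mist=False,  rose=True.

Yes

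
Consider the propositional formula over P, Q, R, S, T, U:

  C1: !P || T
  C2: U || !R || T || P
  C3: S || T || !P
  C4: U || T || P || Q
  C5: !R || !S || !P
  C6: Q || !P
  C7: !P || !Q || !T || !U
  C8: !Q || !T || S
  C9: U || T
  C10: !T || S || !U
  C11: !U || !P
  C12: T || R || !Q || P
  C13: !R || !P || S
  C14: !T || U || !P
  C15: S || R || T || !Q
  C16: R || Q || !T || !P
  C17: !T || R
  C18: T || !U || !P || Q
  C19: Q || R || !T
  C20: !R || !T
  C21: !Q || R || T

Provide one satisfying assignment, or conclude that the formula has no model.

Branch on P: set P = false.
Branch on U: set U = true.
Branch on T: set T = false.
Branch on R: set R = true.
All clauses hold; Q, S can take either value.

P=false, Q=true, R=true, S=false, T=false, U=true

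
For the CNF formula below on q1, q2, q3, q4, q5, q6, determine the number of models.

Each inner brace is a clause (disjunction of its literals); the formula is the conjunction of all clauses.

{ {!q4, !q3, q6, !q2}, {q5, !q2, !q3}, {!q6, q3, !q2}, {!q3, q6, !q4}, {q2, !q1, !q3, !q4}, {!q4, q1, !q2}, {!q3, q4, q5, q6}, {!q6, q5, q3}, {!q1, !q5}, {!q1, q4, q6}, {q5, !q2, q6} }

There are 2^6 = 64 truth assignments over (q1, q2, q3, q4, q5, q6).
Split on q4. With q4 = true, the clauses containing q4 are satisfied and !q4 drops from the rest; 6 of the 2^5 = 32 assignments to the other variables satisfy what remains.
With q4 = false, by the same count on the reduced clause set, 10 assignments work.
Total: 6 + 10 = 16.

16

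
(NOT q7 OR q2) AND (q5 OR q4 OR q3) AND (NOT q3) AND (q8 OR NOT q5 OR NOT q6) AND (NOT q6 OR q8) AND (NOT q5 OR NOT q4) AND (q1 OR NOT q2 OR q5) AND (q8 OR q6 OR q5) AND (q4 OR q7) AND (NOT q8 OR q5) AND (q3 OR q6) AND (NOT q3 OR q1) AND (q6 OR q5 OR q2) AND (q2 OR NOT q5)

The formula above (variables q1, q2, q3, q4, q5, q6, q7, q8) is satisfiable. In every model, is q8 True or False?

Suppose q8 = false.
From the singleton clause (NOT q3), q3 = false.
From the singleton clause (NOT q6), q6 = false.
But (q6) is also a unit clause — contradiction.
So every satisfying assignment has q8 = True.

True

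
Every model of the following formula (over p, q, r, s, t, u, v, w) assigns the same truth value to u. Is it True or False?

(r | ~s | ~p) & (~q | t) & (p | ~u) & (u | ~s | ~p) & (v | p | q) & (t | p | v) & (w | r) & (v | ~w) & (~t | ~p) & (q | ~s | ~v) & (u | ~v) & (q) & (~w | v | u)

False

Suppose u = 1.
(p) alone gives p = 1.
(~t) alone gives t = 0.
(~q) alone gives q = 0.
But (q) is also a unit clause — contradiction.
So every satisfying assignment has u = False.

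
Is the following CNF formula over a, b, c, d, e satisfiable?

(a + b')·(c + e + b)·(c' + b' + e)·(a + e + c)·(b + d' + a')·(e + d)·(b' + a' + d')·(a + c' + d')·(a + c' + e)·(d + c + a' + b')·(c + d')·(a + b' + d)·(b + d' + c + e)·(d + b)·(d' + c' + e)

Try a = 1.
Try b = 1.
From the singleton clause (d'), d = 0.
From the singleton clause (e), e = 1.
From the singleton clause (c), c = 1.
This assignment satisfies each clause.
A satisfying assignment: a: 1,  b: 1,  c: 1,  d: 0,  e: 1.

Yes, satisfiable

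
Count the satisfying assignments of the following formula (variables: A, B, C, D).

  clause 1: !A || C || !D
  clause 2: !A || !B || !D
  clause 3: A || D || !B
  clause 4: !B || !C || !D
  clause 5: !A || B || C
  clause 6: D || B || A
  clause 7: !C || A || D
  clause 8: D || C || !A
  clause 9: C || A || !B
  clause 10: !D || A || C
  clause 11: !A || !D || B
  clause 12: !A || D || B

2

There are 2^4 = 16 truth assignments over (A, B, C, D).
Split on D. With D = true, the clauses containing D are satisfied and !D drops from the rest; 1 of the 2^3 = 8 assignments to the other variables satisfy what remains.
With D = false, by the same count on the reduced clause set, 1 assignment works.
(One model: A=F, B=F, C=T, D=T.)
Total: 1 + 1 = 2.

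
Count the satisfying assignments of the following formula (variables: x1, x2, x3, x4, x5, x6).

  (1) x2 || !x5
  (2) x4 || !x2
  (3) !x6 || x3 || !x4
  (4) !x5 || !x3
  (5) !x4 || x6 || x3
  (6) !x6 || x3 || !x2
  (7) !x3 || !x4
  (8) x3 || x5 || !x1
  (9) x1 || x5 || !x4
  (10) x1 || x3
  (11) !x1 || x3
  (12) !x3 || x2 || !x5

4

There are 2^6 = 64 truth assignments over (x1, x2, x3, x4, x5, x6).
Split on x4. With x4 = true, the clauses containing x4 are satisfied and !x4 drops from the rest; 0 of the 2^5 = 32 assignments to the other variables satisfy what remains.
With x4 = false, by the same count on the reduced clause set, 4 assignments work.
Total: 0 + 4 = 4.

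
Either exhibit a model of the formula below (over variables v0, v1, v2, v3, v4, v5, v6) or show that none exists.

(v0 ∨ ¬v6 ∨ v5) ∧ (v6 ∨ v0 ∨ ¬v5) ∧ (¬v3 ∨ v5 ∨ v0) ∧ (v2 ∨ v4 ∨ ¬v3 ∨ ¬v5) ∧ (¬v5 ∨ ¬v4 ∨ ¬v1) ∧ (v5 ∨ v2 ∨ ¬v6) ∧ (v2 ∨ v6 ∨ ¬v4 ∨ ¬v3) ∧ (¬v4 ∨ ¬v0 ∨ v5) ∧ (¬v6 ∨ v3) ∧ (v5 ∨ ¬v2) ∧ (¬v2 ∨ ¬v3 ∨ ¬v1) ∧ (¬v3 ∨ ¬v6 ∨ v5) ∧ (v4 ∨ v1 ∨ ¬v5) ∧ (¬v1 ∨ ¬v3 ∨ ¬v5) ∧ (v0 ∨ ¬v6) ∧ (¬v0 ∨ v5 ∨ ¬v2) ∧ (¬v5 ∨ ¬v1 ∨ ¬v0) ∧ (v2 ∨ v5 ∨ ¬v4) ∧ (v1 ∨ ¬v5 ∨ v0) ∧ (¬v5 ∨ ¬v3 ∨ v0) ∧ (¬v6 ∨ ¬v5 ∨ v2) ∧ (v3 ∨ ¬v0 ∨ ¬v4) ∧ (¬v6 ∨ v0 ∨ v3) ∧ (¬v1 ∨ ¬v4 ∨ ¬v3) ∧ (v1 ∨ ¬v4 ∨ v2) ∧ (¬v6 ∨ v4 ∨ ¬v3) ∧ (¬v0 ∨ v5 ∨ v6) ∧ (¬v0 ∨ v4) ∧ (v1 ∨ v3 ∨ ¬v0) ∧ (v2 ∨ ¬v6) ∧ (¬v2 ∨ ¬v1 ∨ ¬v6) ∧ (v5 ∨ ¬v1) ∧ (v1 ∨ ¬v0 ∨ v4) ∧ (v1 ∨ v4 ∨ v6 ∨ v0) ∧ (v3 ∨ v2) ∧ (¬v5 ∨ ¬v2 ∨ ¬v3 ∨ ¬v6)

v0: True; v1: False; v2: True; v3: True; v4: True; v5: True; v6: False

Suppose v6 = False.
Suppose v0 = True.
The clause (v5) is unit, so v5 = True.
The clause (¬v1) is unit, so v1 = False.
The clause (v4) is unit, so v4 = True.
The clause (v3) is unit, so v3 = True.
The clause (v2) is unit, so v2 = True.
All clauses are satisfied.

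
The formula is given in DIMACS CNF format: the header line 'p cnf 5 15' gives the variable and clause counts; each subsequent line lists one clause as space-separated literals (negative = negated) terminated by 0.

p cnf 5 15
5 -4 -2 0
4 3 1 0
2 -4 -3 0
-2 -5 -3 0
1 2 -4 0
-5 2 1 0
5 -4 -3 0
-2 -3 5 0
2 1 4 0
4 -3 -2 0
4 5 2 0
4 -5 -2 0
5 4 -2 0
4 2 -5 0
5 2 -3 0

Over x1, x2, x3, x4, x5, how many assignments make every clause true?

There are 2^5 = 32 truth assignments over (x1, x2, x3, x4, x5).
Split on x1. With x1 = True, the clauses containing x1 are satisfied and ¬x1 drops from the rest; 3 of the 2^4 = 16 assignments to the other variables satisfy what remains.
With x1 = False, by the same count on the reduced clause set, 1 assignment works.
(One model: x1=F, x2=T, x3=F, x4=T, x5=T.)
Total: 3 + 1 = 4.

4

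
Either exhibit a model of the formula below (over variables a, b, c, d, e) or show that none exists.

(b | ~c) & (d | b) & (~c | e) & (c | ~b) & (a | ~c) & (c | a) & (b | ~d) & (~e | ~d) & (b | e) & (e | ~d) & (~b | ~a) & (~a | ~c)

Suppose b = 1.
The clause (c) is unit, so c = 1.
The clause (e) is unit, so e = 1.
The clause (a) is unit, so a = 1.
Now (~a) is unsatisfied and unit — conflict.
Backtrack on b: now try b = 0.
The clause (~c) is unit, so c = 0.
The clause (d) is unit, so d = 1.
Now (~d) is unsatisfied and unit — conflict.
Both values of b lead to a conflict.

UNSATISFIABLE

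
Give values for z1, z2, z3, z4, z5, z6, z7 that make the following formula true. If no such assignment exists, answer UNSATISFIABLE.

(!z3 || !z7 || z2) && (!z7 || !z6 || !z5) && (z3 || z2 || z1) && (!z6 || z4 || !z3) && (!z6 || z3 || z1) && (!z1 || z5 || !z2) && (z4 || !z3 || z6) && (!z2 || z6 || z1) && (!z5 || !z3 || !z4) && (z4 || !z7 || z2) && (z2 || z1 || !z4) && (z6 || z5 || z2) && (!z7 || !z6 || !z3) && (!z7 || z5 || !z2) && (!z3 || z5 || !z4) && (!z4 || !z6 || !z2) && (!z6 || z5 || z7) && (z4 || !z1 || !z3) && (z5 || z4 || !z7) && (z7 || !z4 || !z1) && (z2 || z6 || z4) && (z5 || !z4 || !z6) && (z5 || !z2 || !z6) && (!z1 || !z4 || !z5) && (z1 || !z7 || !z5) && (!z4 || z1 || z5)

Branch on z3: set z3 = false.
Branch on z2: set z2 = true.
Branch on z6: set z6 = false.
From the singleton clause (z1), z1 = true.
From the singleton clause (z5), z5 = true.
From the singleton clause (!z4), z4 = false.
All clauses hold; z7 can take either value.

z1=true; z2=true; z3=false; z4=false; z5=true; z6=false; z7=false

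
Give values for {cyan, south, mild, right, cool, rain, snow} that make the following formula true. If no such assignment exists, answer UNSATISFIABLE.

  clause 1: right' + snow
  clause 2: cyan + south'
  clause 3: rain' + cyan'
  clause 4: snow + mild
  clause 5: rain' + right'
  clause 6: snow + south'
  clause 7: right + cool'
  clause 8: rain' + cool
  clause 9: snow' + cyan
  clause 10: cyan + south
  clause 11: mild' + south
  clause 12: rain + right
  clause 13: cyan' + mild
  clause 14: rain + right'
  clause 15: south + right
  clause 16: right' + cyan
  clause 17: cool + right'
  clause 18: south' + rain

UNSATISFIABLE

Branch on right: set right = 0.
From the singleton clause (cool'), cool = 0.
From the singleton clause (rain'), rain = 0.
That conflicts with the unit clause (rain).
So right must be the other value — set right = 1.
From the singleton clause (snow), snow = 1.
From the singleton clause (rain'), rain = 0.
That conflicts with the unit clause (rain).
Either choice for right ends in contradiction.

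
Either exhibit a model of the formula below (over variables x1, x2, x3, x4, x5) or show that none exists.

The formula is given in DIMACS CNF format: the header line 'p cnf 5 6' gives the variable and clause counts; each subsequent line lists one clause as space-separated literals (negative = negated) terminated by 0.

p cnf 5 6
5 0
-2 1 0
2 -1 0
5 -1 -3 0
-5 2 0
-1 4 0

x1: True, x2: True, x3: False, x4: True, x5: True

(x5) alone gives x5 = True.
(x2) alone gives x2 = True.
(x1) alone gives x1 = True.
(x4) alone gives x4 = True.
All clauses hold; x3 can take either value.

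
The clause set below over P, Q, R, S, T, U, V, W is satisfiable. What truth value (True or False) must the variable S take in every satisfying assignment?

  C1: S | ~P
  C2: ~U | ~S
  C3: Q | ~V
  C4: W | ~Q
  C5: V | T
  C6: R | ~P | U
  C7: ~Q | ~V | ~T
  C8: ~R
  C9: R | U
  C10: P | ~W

Suppose S = 1.
Unit clause (~U) forces U = 0.
Unit clause (~R) forces R = 0.
That conflicts with the unit clause (R).
So every satisfying assignment has S = False.

False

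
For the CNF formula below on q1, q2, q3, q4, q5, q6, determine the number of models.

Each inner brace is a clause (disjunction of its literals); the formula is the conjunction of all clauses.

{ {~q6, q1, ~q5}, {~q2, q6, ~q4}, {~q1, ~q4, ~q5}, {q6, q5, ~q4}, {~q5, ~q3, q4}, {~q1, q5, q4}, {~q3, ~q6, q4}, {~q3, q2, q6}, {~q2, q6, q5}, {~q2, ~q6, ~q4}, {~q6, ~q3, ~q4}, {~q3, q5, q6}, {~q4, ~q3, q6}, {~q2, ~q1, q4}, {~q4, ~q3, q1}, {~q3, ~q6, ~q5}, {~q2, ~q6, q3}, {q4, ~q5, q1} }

7

There are 2^6 = 64 truth assignments over (q1, q2, q3, q4, q5, q6).
Split on q3. With q3 = 1, the clauses containing q3 are satisfied and ~q3 drops from the rest; 0 of the 2^5 = 32 assignments to the other variables satisfy what remains.
With q3 = 0, by the same count on the reduced clause set, 7 assignments work.
(One model: q1=F, q2=F, q3=F, q4=F, q5=F, q6=F.)
Total: 0 + 7 = 7.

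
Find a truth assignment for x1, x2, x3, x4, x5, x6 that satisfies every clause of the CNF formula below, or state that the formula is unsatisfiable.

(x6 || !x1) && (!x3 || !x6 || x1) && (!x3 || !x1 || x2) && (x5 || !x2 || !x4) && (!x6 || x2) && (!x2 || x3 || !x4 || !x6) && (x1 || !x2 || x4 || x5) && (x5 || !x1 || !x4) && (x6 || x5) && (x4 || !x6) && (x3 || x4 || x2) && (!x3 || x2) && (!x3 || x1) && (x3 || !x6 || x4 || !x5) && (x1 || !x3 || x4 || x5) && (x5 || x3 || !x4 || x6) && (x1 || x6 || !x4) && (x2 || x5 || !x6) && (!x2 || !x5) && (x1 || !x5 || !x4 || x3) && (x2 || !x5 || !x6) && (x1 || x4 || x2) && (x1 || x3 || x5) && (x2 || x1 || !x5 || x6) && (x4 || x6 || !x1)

Case x6 = true:
Unit clause (x2) forces x2 = true.
Unit clause (x4) forces x4 = true.
Unit clause (x5) forces x5 = true.
That conflicts with the unit clause (!x5).
Undo x6 and try x6 = false.
Unit clause (!x1) forces x1 = false.
Unit clause (x5) forces x5 = true.
Unit clause (!x3) forces x3 = false.
Unit clause (!x4) forces x4 = false.
Unit clause (x2) forces x2 = true.
That conflicts with the unit clause (!x2).
Neither x6 = true nor x6 = false works.

UNSATISFIABLE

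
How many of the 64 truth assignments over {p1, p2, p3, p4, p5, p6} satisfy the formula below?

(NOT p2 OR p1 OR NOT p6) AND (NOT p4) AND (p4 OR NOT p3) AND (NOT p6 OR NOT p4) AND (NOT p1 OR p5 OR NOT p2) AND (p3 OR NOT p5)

There are 2^6 = 64 truth assignments over (p1, p2, p3, p4, p5, p6).
Split on p2. With p2 = true, the clauses containing p2 are satisfied and NOT p2 drops from the rest; 1 of the 2^5 = 32 assignments to the other variables satisfy what remains.
With p2 = false, by the same count on the reduced clause set, 4 assignments work.
(One model: p1=F, p2=F, p3=F, p4=F, p5=F, p6=F.)
Total: 1 + 4 = 5.

5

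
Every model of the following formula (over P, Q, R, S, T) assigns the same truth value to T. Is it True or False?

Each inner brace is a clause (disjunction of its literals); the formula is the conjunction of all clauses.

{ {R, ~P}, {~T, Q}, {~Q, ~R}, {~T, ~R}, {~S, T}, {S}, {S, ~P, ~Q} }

True

Suppose T = 0.
(~S) alone gives S = 0.
That conflicts with the unit clause (S).
So every satisfying assignment has T = True.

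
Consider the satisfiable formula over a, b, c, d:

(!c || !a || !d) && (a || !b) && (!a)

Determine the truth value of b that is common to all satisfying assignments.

False

Suppose b = true.
(a) alone gives a = true.
That conflicts with the unit clause (!a).
So every satisfying assignment has b = False.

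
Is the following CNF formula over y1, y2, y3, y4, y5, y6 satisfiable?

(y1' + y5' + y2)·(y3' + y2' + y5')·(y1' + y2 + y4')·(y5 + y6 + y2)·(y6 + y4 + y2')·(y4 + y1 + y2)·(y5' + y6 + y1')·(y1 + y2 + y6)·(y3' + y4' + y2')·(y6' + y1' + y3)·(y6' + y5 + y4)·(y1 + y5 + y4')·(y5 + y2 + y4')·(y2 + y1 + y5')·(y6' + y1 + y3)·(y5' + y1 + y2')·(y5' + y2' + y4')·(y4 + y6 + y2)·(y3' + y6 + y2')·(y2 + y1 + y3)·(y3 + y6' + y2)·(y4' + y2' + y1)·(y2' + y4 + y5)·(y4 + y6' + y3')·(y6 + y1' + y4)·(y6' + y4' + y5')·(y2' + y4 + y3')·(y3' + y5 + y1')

Try y1 = 1.
Try y5 = 0.
(y3') alone gives y3 = 0.
(y6') alone gives y6 = 0.
(y2) alone gives y2 = 1.
(y4) alone gives y4 = 1.
Every clause now holds.
A satisfying assignment: y1=1; y2=1; y3=0; y4=1; y5=0; y6=0.

Satisfiable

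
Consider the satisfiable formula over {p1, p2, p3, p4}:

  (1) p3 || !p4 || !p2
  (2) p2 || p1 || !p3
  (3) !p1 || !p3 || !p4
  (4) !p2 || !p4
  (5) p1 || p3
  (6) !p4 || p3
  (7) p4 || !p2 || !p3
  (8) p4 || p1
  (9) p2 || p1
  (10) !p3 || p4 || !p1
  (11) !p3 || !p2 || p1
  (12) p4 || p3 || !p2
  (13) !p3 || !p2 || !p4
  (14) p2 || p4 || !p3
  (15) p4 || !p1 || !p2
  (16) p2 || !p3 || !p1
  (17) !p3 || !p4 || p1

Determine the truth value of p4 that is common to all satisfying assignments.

False

Suppose p4 = true.
The clause (!p2) is unit, so p2 = false.
The clause (p3) is unit, so p3 = true.
The clause (p1) is unit, so p1 = true.
That conflicts with the unit clause (!p1).
So every satisfying assignment has p4 = False.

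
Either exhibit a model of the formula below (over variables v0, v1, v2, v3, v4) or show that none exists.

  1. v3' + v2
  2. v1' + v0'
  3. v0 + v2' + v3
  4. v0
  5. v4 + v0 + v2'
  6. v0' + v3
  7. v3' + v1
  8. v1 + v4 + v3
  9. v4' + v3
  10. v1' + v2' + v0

UNSATISFIABLE

The clause (v0) is unit, so v0 = 1.
The clause (v1') is unit, so v1 = 0.
The clause (v3) is unit, so v3 = 1.
That conflicts with the unit clause (v3').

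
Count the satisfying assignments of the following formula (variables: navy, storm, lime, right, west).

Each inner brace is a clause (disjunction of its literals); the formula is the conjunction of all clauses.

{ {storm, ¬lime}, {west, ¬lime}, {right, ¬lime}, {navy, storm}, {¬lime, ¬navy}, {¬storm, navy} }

There are 2^5 = 32 truth assignments over (navy, storm, lime, right, west).
Split on right. With right = True, the clauses containing right are satisfied and ¬right drops from the rest; 4 of the 2^4 = 16 assignments to the other variables satisfy what remains.
With right = False, by the same count on the reduced clause set, 4 assignments work.
(One model: navy=T, storm=F, lime=F, right=F, west=F.)
Total: 4 + 4 = 8.

8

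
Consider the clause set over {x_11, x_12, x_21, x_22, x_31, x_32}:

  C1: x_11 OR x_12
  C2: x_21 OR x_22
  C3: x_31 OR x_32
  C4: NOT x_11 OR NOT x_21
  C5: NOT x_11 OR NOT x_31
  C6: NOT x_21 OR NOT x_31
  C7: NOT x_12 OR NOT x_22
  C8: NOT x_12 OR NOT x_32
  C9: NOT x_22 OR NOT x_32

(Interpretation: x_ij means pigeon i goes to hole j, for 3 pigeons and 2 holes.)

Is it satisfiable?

Try x_11 = true.
From the singleton clause (NOT x_21), x_21 = false.
From the singleton clause (x_22), x_22 = true.
From the singleton clause (NOT x_31), x_31 = false.
From the singleton clause (x_32), x_32 = true.
Now (NOT x_32) is unsatisfied and unit — conflict.
Undo x_11 and try x_11 = false.
From the singleton clause (x_12), x_12 = true.
From the singleton clause (NOT x_22), x_22 = false.
From the singleton clause (x_21), x_21 = true.
From the singleton clause (NOT x_31), x_31 = false.
From the singleton clause (x_32), x_32 = true.
Now (NOT x_32) is unsatisfied and unit — conflict.
Either choice for x_11 ends in contradiction.
No assignment satisfies every clause.

No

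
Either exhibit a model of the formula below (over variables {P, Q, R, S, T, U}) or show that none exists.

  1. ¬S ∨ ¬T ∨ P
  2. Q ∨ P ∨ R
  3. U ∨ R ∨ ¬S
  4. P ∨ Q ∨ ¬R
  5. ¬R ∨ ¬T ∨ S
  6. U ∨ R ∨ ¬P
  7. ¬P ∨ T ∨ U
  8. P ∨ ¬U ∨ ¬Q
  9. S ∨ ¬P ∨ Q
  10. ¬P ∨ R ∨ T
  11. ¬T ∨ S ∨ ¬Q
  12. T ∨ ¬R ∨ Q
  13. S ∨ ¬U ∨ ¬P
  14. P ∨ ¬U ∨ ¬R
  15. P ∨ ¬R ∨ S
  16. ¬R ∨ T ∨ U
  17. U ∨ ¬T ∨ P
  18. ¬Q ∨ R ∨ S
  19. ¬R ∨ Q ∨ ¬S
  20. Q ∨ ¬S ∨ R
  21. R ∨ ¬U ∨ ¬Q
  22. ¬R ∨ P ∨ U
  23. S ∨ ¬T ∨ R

P ↦ True,  Q ↦ True,  R ↦ True,  S ↦ True,  T ↦ False,  U ↦ True

Case S = True:
Case T = False:
Case U = True:
Case P = True:
The clause (R) is unit, so R = True.
The clause (Q) is unit, so Q = True.
This assignment satisfies each clause.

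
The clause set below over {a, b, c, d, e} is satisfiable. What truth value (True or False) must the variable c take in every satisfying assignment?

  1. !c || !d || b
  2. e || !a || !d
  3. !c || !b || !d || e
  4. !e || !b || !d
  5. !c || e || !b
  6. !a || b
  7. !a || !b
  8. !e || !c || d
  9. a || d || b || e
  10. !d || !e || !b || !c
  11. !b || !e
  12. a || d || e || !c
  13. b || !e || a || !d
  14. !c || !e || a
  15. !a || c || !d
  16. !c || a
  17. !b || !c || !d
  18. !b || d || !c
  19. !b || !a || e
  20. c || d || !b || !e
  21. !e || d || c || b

False

Suppose c = true.
Unit clause (a) forces a = true.
Unit clause (b) forces b = true.
But (!b) is also a unit clause — contradiction.
So every satisfying assignment has c = False.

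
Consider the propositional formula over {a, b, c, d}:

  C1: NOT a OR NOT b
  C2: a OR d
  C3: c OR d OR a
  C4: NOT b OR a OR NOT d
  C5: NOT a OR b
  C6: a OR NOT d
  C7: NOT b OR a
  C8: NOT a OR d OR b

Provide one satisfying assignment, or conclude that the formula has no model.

UNSATISFIABLE

Branch on a: set a = false.
(d) alone gives d = true.
Now (NOT d) is unsatisfied and unit — conflict.
Undo a and try a = true.
(NOT b) alone gives b = false.
Now (b) is unsatisfied and unit — conflict.
Neither a = true nor a = false works.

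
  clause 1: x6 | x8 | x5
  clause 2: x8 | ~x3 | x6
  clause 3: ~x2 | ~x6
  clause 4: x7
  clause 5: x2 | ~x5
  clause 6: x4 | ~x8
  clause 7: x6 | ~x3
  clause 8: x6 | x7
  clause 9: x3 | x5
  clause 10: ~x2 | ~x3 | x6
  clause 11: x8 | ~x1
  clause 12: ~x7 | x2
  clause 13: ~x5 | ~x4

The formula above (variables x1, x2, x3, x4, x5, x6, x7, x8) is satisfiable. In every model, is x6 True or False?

False

Suppose x6 = 1.
From the singleton clause (~x2), x2 = 0.
From the singleton clause (x7), x7 = 1.
Now (~x7) is unsatisfied and unit — conflict.
So every satisfying assignment has x6 = False.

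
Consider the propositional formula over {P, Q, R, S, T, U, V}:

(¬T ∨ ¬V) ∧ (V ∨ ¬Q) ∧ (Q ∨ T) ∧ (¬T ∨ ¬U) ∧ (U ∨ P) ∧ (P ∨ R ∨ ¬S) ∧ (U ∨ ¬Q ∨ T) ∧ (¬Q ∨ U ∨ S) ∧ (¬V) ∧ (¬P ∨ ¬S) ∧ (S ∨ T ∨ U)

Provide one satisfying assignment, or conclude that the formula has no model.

P: True; Q: False; R: False; S: False; T: True; U: False; V: False

(¬V) alone gives V = False.
(¬Q) alone gives Q = False.
(T) alone gives T = True.
(¬U) alone gives U = False.
(P) alone gives P = True.
(¬S) alone gives S = False.
Every clause is now satisfied; R is unconstrained.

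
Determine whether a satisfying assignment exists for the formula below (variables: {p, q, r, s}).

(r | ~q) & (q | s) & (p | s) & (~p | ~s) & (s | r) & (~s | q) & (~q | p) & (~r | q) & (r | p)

Yes

Suppose r = 1.
The clause (q) is unit, so q = 1.
The clause (p) is unit, so p = 1.
The clause (~s) is unit, so s = 0.
This assignment satisfies each clause.
A satisfying assignment: p ↦ 1, q ↦ 1, r ↦ 1, s ↦ 0.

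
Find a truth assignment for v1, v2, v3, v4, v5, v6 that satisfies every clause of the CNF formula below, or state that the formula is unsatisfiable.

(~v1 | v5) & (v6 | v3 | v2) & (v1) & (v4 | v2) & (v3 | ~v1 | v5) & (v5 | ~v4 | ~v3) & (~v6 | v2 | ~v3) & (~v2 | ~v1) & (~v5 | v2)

Unit clause (v1) forces v1 = 1.
Unit clause (v5) forces v5 = 1.
Unit clause (~v2) forces v2 = 0.
But (v2) is also a unit clause — contradiction.

UNSATISFIABLE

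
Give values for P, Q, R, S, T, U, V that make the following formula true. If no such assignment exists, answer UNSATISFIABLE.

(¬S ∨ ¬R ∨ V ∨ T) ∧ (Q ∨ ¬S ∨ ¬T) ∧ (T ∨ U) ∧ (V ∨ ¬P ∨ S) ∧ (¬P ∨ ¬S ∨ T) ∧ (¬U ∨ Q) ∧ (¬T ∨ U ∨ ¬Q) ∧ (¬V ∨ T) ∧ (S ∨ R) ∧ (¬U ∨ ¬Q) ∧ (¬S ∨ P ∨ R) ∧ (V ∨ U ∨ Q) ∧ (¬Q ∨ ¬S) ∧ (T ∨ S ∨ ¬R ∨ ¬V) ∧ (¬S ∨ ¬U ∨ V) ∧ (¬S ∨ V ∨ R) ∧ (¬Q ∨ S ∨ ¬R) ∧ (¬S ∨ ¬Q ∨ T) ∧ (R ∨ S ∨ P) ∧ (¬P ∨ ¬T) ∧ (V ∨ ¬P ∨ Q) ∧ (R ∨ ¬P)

P=False,  Q=False,  R=True,  S=False,  T=True,  U=False,  V=True

Case T = True:
From the singleton clause (¬P), P = False.
Case Q = False:
From the singleton clause (¬S), S = False.
From the singleton clause (¬U), U = False.
From the singleton clause (R), R = True.
From the singleton clause (V), V = True.
This assignment satisfies each clause.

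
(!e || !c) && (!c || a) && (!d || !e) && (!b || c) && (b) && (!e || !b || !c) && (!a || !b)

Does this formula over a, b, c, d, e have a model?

No

From the singleton clause (b), b = true.
From the singleton clause (c), c = true.
From the singleton clause (!e), e = false.
From the singleton clause (a), a = true.
Now (!a) is unsatisfied and unit — conflict.
No assignment satisfies every clause.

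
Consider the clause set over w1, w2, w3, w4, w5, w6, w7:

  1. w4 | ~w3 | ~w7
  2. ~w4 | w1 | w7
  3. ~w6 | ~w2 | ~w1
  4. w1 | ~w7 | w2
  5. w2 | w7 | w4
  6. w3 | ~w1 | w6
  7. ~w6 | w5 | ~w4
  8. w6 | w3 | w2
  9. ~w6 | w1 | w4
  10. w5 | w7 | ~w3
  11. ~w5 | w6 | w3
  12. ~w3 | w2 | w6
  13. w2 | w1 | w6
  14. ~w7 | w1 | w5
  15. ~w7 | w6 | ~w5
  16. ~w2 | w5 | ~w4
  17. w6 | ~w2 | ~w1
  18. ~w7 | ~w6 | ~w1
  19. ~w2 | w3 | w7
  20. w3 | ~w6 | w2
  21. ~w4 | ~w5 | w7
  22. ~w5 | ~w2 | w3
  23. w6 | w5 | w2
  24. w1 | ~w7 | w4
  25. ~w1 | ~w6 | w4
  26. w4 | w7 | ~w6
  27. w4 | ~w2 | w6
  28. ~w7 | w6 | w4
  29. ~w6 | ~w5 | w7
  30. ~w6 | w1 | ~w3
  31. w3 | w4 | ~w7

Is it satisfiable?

No, unsatisfiable

Suppose w4 = 1.
Suppose w1 = 1.
Suppose w6 = 0.
The clause (w3) is unit, so w3 = 1.
The clause (w2) is unit, so w2 = 1.
But (~w2) is also a unit clause — contradiction.
That branch fails; take w6 = 1 instead.
The clause (~w2) is unit, so w2 = 0.
The clause (w5) is unit, so w5 = 1.
The clause (~w7) is unit, so w7 = 0.
But (w7) is also a unit clause — contradiction.
Both values of w6 lead to a conflict.
That branch fails; take w1 = 0 instead.
The clause (w7) is unit, so w7 = 1.
The clause (w2) is unit, so w2 = 1.
The clause (w5) is unit, so w5 = 1.
The clause (w6) is unit, so w6 = 1.
The clause (w3) is unit, so w3 = 1.
But (~w3) is also a unit clause — contradiction.
Both values of w1 lead to a conflict.
That branch fails; take w4 = 0 instead.
Suppose w3 = 0.
The clause (~w7) is unit, so w7 = 0.
The clause (w2) is unit, so w2 = 1.
But (~w2) is also a unit clause — contradiction.
That branch fails; take w3 = 1 instead.
The clause (~w7) is unit, so w7 = 0.
The clause (w2) is unit, so w2 = 1.
The clause (w5) is unit, so w5 = 1.
The clause (~w6) is unit, so w6 = 0.
But (w6) is also a unit clause — contradiction.
Both values of w3 lead to a conflict.
Both values of w4 lead to a conflict.
No assignment satisfies every clause.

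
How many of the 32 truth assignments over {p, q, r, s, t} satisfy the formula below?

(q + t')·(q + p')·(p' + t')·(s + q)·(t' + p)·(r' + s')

There are 2^5 = 32 truth assignments over (p, q, r, s, t).
Split on r. With r = 1, the clauses containing r are satisfied and r' drops from the rest; 2 of the 2^4 = 16 assignments to the other variables satisfy what remains.
With r = 0, by the same count on the reduced clause set, 5 assignments work.
Total: 2 + 5 = 7.

7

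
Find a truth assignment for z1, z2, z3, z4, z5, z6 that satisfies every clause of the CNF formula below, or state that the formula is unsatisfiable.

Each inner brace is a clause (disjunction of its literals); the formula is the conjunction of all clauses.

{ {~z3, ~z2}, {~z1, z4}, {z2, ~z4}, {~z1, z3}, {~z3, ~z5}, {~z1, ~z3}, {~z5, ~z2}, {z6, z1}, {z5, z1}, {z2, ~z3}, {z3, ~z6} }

UNSATISFIABLE

Try z3 = 0.
The clause (~z1) is unit, so z1 = 0.
The clause (z6) is unit, so z6 = 1.
Now (~z6) is unsatisfied and unit — conflict.
That branch fails; take z3 = 1 instead.
The clause (~z2) is unit, so z2 = 0.
Now (z2) is unsatisfied and unit — conflict.
Neither z3 = 1 nor z3 = 0 works.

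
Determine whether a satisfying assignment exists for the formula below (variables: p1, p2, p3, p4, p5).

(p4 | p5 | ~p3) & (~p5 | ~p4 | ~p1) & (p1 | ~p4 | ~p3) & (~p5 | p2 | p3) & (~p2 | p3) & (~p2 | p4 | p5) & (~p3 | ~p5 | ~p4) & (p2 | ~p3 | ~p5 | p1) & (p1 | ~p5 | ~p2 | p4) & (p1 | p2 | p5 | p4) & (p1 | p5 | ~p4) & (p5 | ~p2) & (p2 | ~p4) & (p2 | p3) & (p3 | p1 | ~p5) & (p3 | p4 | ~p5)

Yes

Try p2 = 1.
(p3) alone gives p3 = 1.
(p5) alone gives p5 = 1.
(~p4) alone gives p4 = 0.
(p1) alone gives p1 = 1.
Every clause now holds.
A satisfying assignment: p1=1, p2=1, p3=1, p4=0, p5=1.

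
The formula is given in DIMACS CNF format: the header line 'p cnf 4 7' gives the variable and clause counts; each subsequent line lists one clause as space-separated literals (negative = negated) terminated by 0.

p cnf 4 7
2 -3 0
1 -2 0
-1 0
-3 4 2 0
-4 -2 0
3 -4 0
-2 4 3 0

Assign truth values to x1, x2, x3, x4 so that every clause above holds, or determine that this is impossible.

Unit clause (¬x1) forces x1 = False.
Unit clause (¬x2) forces x2 = False.
Unit clause (¬x3) forces x3 = False.
Unit clause (¬x4) forces x4 = False.
Every clause now holds.

x1 ↦ False,  x2 ↦ False,  x3 ↦ False,  x4 ↦ False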